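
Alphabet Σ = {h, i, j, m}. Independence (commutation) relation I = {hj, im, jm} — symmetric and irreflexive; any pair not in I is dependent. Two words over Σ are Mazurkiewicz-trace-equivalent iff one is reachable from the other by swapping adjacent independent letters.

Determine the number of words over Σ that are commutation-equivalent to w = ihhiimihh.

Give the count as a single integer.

drop 0:i onto floor
drop 1:h onto {0:i}
drop 2:h onto {1:h}
drop 3:i onto {2:h}
drop 4:i onto {3:i}
drop 5:m onto {2:h}
drop 6:i onto {4:i}
drop 7:h onto {5:m, 6:i}
drop 8:h onto {7:h}
ground layer = {0:i}
drop-orders for the pieces not yet dropped (sum over which currently-grounded one goes next):
  1 to go: {8} 1
  2 to go: {7,8} 1
  3 to go: {5,7,8} 1  {6,7,8} 1
  4 to go: {4,6,7,8} 1  {5,6,7,8} 2
  5 to go: {3,4,6,7,8} 1  {4,5,6,7,8} 3
  6 to go: {3,4,5,6,7,8} 4
  7 to go: {2,3,4,5,6,7,8} 4
  if 0:i drops first: 4 orders

4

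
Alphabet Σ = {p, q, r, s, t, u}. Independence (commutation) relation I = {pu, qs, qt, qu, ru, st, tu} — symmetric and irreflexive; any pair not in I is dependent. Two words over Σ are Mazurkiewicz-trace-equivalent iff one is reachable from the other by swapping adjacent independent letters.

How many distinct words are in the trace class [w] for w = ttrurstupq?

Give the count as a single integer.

38

piece 0:t — minimal
piece 1:t rests on {0:t}
piece 2:r rests on {1:t}
piece 3:u — minimal
piece 4:r rests on {2:r}
piece 5:s rests on {3:u, 4:r}
piece 6:t rests on {4:r}
piece 7:u rests on {5:s}
piece 8:p rests on {5:s, 6:t}
piece 9:q rests on {8:p}
minimal pieces: {0:t, 3:u}
ways to finish when only these pieces remain (= sum over removing one remaining piece with nothing left below it):
  1 left: {7}→1  {9}→1
  2 left: {7,9}→2  {8,9}→1
  3 left: {6,8,9}→1  {7,8,9}→3
  4 left: {5,7,8,9}→3  {6,7,8,9}→4
  5 left: {3,5,7,8,9}→3  {5,6,7,8,9}→7
  6 left: {3,5,6,7,8,9}→10  {4,5,6,7,8,9}→7
  7 left: {2,4,5,6,7,8,9}→7  {3,4,5,6,7,8,9}→17
  8 left: {1,2,4,5,6,7,8,9}→7  {2,3,4,5,6,7,8,9}→24
  placing 0:t first → 31 extensions
  placing 3:u first → 7 extensions
total linear extensions = 38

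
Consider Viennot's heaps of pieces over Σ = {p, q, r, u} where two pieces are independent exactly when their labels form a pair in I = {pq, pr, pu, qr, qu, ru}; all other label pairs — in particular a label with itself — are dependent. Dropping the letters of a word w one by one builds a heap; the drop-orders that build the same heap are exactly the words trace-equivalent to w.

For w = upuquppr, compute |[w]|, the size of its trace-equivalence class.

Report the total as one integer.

1120

#0=u has no predecessor
#1=p has no predecessor
#2=u depends on [0:u]
#3=q has no predecessor
#4=u depends on [2:u]
#5=p depends on [1:p]
#6=p depends on [5:p]
#7=r has no predecessor
sources: [0:u, 1:p, 3:q, 7:r]
N(rest) = Σ N(rest − s) over sources s of rest; N(one piece) = 1:
  size 1 → [3]=1  [4]=1  [6]=1  [7]=1
  size 2 → [2,4]=1  [3,4]=2  [3,6]=2  [3,7]=2  [4,6]=2  [4,7]=2  [5,6]=1  [6,7]=2
  size 3 → [0,2,4]=1  [1,5,6]=1  [2,3,4]=3  [2,4,6]=3  [2,4,7]=3  [3,4,6]=6  [3,4,7]=6  [3,5,6]=3  [3,6,7]=6  [4,5,6]=3  [4,6,7]=6  [5,6,7]=3
  size 4 → [0,2,3,4]=4  [0,2,4,6]=4  [0,2,4,7]=4  [1,3,5,6]=4  [1,4,5,6]=4  [1,5,6,7]=4  [2,3,4,6]=12  [2,3,4,7]=12  [2,4,5,6]=6  [2,4,6,7]=12  [3,4,5,6]=12  [3,4,6,7]=24  [3,5,6,7]=12  [4,5,6,7]=12
  size 5 → [0,2,3,4,6]=20  [0,2,3,4,7]=20  [0,2,4,5,6]=10  [0,2,4,6,7]=20  [1,2,4,5,6]=10  [1,3,4,5,6]=20  [1,3,5,6,7]=20  [1,4,5,6,7]=20  [2,3,4,5,6]=30  [2,3,4,6,7]=60  [2,4,5,6,7]=30  [3,4,5,6,7]=60
  size 6 → [0,1,2,4,5,6]=20  [0,2,3,4,5,6]=60  [0,2,3,4,6,7]=120  [0,2,4,5,6,7]=60  [1,2,3,4,5,6]=60  [1,2,4,5,6,7]=60  [1,3,4,5,6,7]=120  [2,3,4,5,6,7]=180
  first=0(u) contributes 420
  first=1(p) contributes 420
  first=3(q) contributes 140
  first=7(r) contributes 140
|[w]| = 1120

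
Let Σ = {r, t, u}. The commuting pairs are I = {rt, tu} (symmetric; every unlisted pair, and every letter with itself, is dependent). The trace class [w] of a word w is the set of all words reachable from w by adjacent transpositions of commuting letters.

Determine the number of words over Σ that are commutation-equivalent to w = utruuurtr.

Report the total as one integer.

0(u) covers ∅
1(t) covers ∅
2(r) covers 0:u
3(u) covers 2:r
4(u) covers 3:u
5(u) covers 4:u
6(r) covers 5:u
7(t) covers 1:t
8(r) covers 6:r
floor of heap: 0:u, 1:t
completions by unplaced set U, small U first (add the entries for U minus each lowest piece of U):
  |U|=1: {7}:1  {8}:1
  |U|=2: {1,7}:1  {6,8}:1  {7,8}:2
  |U|=3: {1,7,8}:3  {5,6,8}:1  {6,7,8}:3
  |U|=4: {1,6,7,8}:6  {4,5,6,8}:1  {5,6,7,8}:4
  |U|=5: {1,5,6,7,8}:10  {3,4,5,6,8}:1  {4,5,6,7,8}:5
  |U|=6: {1,4,5,6,7,8}:15  {2,3,4,5,6,8}:1  {3,4,5,6,7,8}:6
  |U|=7: {0,2,3,4,5,6,8}:1  {1,3,4,5,6,7,8}:21  {2,3,4,5,6,7,8}:7
  start at 0(u): 28
  start at 1(t): 8
sum over floor = 36

36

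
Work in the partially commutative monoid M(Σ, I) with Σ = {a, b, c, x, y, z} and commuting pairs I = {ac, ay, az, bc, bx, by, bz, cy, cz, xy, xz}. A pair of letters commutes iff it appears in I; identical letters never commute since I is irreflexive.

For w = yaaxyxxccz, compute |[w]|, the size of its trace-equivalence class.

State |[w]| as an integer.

#0=y has no predecessor
#1=a has no predecessor
#2=a depends on [1:a]
#3=x depends on [2:a]
#4=y depends on [0:y]
#5=x depends on [3:x]
#6=x depends on [5:x]
#7=c depends on [6:x]
#8=c depends on [7:c]
#9=z depends on [4:y]
sources: [0:y, 1:a]
N(rest) = Σ N(rest − s) over sources s of rest; N(one piece) = 1:
  size 1 → [8]=1  [9]=1
  size 2 → [4,9]=1  [7,8]=1  [8,9]=2
  size 3 → [0,4,9]=1  [4,8,9]=3  [6,7,8]=1  [7,8,9]=3
  size 4 → [0,4,8,9]=4  [4,7,8,9]=6  [5,6,7,8]=1  [6,7,8,9]=4
  size 5 → [0,4,7,8,9]=10  [3,5,6,7,8]=1  [4,6,7,8,9]=10  [5,6,7,8,9]=5
  size 6 → [0,4,6,7,8,9]=20  [2,3,5,6,7,8]=1  [3,5,6,7,8,9]=6  [4,5,6,7,8,9]=15
  size 7 → [0,4,5,6,7,8,9]=35  [1,2,3,5,6,7,8]=1  [2,3,5,6,7,8,9]=7  [3,4,5,6,7,8,9]=21
  size 8 → [0,3,4,5,6,7,8,9]=56  [1,2,3,5,6,7,8,9]=8  [2,3,4,5,6,7,8,9]=28
  first=0(y) contributes 36
  first=1(a) contributes 84
|[w]| = 120

120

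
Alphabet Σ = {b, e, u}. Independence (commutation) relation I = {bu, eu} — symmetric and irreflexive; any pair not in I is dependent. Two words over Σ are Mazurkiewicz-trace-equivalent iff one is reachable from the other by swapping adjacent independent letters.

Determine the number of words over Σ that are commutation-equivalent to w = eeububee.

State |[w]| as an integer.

#0=e has no predecessor
#1=e depends on [0:e]
#2=u has no predecessor
#3=b depends on [1:e]
#4=u depends on [2:u]
#5=b depends on [3:b]
#6=e depends on [5:b]
#7=e depends on [6:e]
sources: [0:e, 2:u]
N(rest) = Σ N(rest − s) over sources s of rest; N(one piece) = 1:
  size 1 → [4]=1  [7]=1
  size 2 → [2,4]=1  [4,7]=2  [6,7]=1
  size 3 → [2,4,7]=3  [4,6,7]=3  [5,6,7]=1
  size 4 → [2,4,6,7]=6  [3,5,6,7]=1  [4,5,6,7]=4
  size 5 → [1,3,5,6,7]=1  [2,4,5,6,7]=10  [3,4,5,6,7]=5
  size 6 → [0,1,3,5,6,7]=1  [1,3,4,5,6,7]=6  [2,3,4,5,6,7]=15
  first=0(e) contributes 21
  first=2(u) contributes 7
|[w]| = 28

28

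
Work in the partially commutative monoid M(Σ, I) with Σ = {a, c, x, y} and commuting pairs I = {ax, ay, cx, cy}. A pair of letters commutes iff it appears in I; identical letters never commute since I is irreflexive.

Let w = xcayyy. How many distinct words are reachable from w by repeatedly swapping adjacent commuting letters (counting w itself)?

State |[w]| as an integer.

15

piece 0:x — minimal
piece 1:c — minimal
piece 2:a rests on {1:c}
piece 3:y rests on {0:x}
piece 4:y rests on {3:y}
piece 5:y rests on {4:y}
minimal pieces: {0:x, 1:c}
ways to finish when only these pieces remain (= sum over removing one remaining piece with nothing left below it):
  1 left: {2}→1  {5}→1
  2 left: {1,2}→1  {2,5}→2  {4,5}→1
  3 left: {1,2,5}→3  {2,4,5}→3  {3,4,5}→1
  4 left: {0,3,4,5}→1  {1,2,4,5}→6  {2,3,4,5}→4
  placing 0:x first → 10 extensions
  placing 1:c first → 5 extensions
total linear extensions = 15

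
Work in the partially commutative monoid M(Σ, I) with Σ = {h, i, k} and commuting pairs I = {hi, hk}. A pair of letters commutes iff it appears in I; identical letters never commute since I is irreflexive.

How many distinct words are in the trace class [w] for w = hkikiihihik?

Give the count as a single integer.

#0=h has no predecessor
#1=k has no predecessor
#2=i depends on [1:k]
#3=k depends on [2:i]
#4=i depends on [3:k]
#5=i depends on [4:i]
#6=h depends on [0:h]
#7=i depends on [5:i]
#8=h depends on [6:h]
#9=i depends on [7:i]
#10=k depends on [9:i]
sources: [0:h, 1:k]
N(rest) = Σ N(rest − s) over sources s of rest; N(one piece) = 1:
  size 1 → [8]=1  [10]=1
  size 2 → [6,8]=1  [8,10]=2  [9,10]=1
  size 3 → [0,6,8]=1  [6,8,10]=3  [7,9,10]=1  [8,9,10]=3
  size 4 → [0,6,8,10]=4  [5,7,9,10]=1  [6,8,9,10]=6  [7,8,9,10]=4
  size 5 → [0,6,8,9,10]=10  [4,5,7,9,10]=1  [5,7,8,9,10]=5  [6,7,8,9,10]=10
  size 6 → [0,6,7,8,9,10]=20  [3,4,5,7,9,10]=1  [4,5,7,8,9,10]=6  [5,6,7,8,9,10]=15
  size 7 → [0,5,6,7,8,9,10]=35  [2,3,4,5,7,9,10]=1  [3,4,5,7,8,9,10]=7  [4,5,6,7,8,9,10]=21
  size 8 → [0,4,5,6,7,8,9,10]=56  [1,2,3,4,5,7,9,10]=1  [2,3,4,5,7,8,9,10]=8  [3,4,5,6,7,8,9,10]=28
  size 9 → [0,3,4,5,6,7,8,9,10]=84  [1,2,3,4,5,7,8,9,10]=9  [2,3,4,5,6,7,8,9,10]=36
  first=0(h) contributes 45
  first=1(k) contributes 120
|[w]| = 165

165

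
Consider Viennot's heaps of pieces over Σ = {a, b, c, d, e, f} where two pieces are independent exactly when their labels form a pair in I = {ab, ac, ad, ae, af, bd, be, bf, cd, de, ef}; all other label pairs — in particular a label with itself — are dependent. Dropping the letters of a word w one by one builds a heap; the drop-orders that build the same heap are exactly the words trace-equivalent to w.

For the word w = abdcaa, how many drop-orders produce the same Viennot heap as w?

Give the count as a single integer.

drop 0:a onto floor
drop 1:b onto floor
drop 2:d onto floor
drop 3:c onto {1:b}
drop 4:a onto {0:a}
drop 5:a onto {4:a}
ground layer = {0:a, 1:b, 2:d}
drop-orders for the pieces not yet dropped (sum over which currently-grounded one goes next):
  1 to go: {2} 1  {3} 1  {5} 1
  2 to go: {1,3} 1  {2,3} 2  {2,5} 2  {3,5} 2  {4,5} 1
  3 to go: {0,4,5} 1  {1,2,3} 3  {1,3,5} 3  {2,3,5} 6  {2,4,5} 3  {3,4,5} 3
  4 to go: {0,2,4,5} 4  {0,3,4,5} 4  {1,2,3,5} 12  {1,3,4,5} 6  {2,3,4,5} 12
  if 0:a drops first: 30 orders
  if 1:b drops first: 20 orders
  if 2:d drops first: 10 orders
heap linearizations: 60

60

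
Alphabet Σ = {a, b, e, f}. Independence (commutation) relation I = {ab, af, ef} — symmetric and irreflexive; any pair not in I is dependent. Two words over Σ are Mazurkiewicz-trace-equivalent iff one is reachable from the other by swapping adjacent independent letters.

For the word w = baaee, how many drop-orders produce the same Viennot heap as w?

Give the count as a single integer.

piece 0:b — minimal
piece 1:a — minimal
piece 2:a rests on {1:a}
piece 3:e rests on {0:b, 2:a}
piece 4:e rests on {3:e}
minimal pieces: {0:b, 1:a}
ways to finish when only these pieces remain (= sum over removing one remaining piece with nothing left below it):
  1 left: {4}→1
  2 left: {3,4}→1
  3 left: {0,3,4}→1  {2,3,4}→1
  placing 0:b first → 1 extensions
  placing 1:a first → 2 extensions
total linear extensions = 3

3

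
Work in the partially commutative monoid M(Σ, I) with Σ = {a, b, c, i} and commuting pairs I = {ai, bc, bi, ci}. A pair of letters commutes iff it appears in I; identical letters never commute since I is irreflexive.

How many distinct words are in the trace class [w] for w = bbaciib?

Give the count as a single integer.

piece 0:b — minimal
piece 1:b rests on {0:b}
piece 2:a rests on {1:b}
piece 3:c rests on {2:a}
piece 4:i — minimal
piece 5:i rests on {4:i}
piece 6:b rests on {2:a}
minimal pieces: {0:b, 4:i}
ways to finish when only these pieces remain (= sum over removing one remaining piece with nothing left below it):
  1 left: {3}→1  {5}→1  {6}→1
  2 left: {3,5}→2  {3,6}→2  {4,5}→1  {5,6}→2
  3 left: {2,3,6}→2  {3,4,5}→3  {3,5,6}→6  {4,5,6}→3
  4 left: {1,2,3,6}→2  {2,3,5,6}→8  {3,4,5,6}→12
  5 left: {0,1,2,3,6}→2  {1,2,3,5,6}→10  {2,3,4,5,6}→20
  placing 0:b first → 30 extensions
  placing 4:i first → 12 extensions
total linear extensions = 42

42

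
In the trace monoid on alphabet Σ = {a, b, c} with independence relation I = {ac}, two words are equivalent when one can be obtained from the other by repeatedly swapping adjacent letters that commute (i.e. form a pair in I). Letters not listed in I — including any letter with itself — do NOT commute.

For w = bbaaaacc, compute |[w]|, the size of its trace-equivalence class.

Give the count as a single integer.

#0=b has no predecessor
#1=b depends on [0:b]
#2=a depends on [1:b]
#3=a depends on [2:a]
#4=a depends on [3:a]
#5=a depends on [4:a]
#6=c depends on [1:b]
#7=c depends on [6:c]
sources: [0:b]
N(rest) = Σ N(rest − s) over sources s of rest; N(one piece) = 1:
  size 1 → [5]=1  [7]=1
  size 2 → [4,5]=1  [5,7]=2  [6,7]=1
  size 3 → [3,4,5]=1  [4,5,7]=3  [5,6,7]=3
  size 4 → [2,3,4,5]=1  [3,4,5,7]=4  [4,5,6,7]=6
  size 5 → [2,3,4,5,7]=5  [3,4,5,6,7]=10
  size 6 → [2,3,4,5,6,7]=15
  first=0(b) contributes 15

15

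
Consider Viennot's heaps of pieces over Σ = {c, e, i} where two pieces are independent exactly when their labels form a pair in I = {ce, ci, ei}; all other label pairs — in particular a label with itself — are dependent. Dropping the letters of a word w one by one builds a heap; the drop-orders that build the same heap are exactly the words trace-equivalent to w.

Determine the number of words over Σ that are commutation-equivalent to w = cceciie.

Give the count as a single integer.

210

drop 0:c onto floor
drop 1:c onto {0:c}
drop 2:e onto floor
drop 3:c onto {1:c}
drop 4:i onto floor
drop 5:i onto {4:i}
drop 6:e onto {2:e}
ground layer = {0:c, 2:e, 4:i}
drop-orders for the pieces not yet dropped (sum over which currently-grounded one goes next):
  1 to go: {3} 1  {5} 1  {6} 1
  2 to go: {1,3} 1  {2,6} 1  {3,5} 2  {3,6} 2  {4,5} 1  {5,6} 2
  3 to go: {0,1,3} 1  {1,3,5} 3  {1,3,6} 3  {2,3,6} 3  {2,5,6} 3  {3,4,5} 3  {3,5,6} 6  {4,5,6} 3
  4 to go: {0,1,3,5} 4  {0,1,3,6} 4  {1,2,3,6} 6  {1,3,4,5} 6  {1,3,5,6} 12  {2,3,5,6} 12  {2,4,5,6} 6  {3,4,5,6} 12
  5 to go: {0,1,2,3,6} 10  {0,1,3,4,5} 10  {0,1,3,5,6} 20  {1,2,3,5,6} 30  {1,3,4,5,6} 30  {2,3,4,5,6} 30
  if 0:c drops first: 90 orders
  if 2:e drops first: 60 orders
  if 4:i drops first: 60 orders
heap linearizations: 210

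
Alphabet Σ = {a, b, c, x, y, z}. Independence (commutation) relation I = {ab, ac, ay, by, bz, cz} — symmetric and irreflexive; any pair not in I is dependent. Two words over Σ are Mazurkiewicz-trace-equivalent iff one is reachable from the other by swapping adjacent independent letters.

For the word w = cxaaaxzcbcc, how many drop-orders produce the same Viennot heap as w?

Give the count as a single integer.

5

#0=c has no predecessor
#1=x depends on [0:c]
#2=a depends on [1:x]
#3=a depends on [2:a]
#4=a depends on [3:a]
#5=x depends on [4:a]
#6=z depends on [5:x]
#7=c depends on [5:x]
#8=b depends on [7:c]
#9=c depends on [8:b]
#10=c depends on [9:c]
sources: [0:c]
N(rest) = Σ N(rest − s) over sources s of rest; N(one piece) = 1:
  size 1 → [6]=1  [10]=1
  size 2 → [6,10]=2  [9,10]=1
  size 3 → [6,9,10]=3  [8,9,10]=1
  size 4 → [6,8,9,10]=4  [7,8,9,10]=1
  size 5 → [6,7,8,9,10]=5
  size 6 → [5,6,7,8,9,10]=5
  size 7 → [4,5,6,7,8,9,10]=5
  size 8 → [3,4,5,6,7,8,9,10]=5
  size 9 → [2,3,4,5,6,7,8,9,10]=5
  first=0(c) contributes 5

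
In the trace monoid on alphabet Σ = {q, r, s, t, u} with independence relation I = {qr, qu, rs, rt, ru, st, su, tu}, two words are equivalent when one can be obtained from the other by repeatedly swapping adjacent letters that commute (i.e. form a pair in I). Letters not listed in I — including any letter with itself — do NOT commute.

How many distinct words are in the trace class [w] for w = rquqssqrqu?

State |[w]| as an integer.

1260

#0=r has no predecessor
#1=q has no predecessor
#2=u has no predecessor
#3=q depends on [1:q]
#4=s depends on [3:q]
#5=s depends on [4:s]
#6=q depends on [5:s]
#7=r depends on [0:r]
#8=q depends on [6:q]
#9=u depends on [2:u]
sources: [0:r, 1:q, 2:u]
N(rest) = Σ N(rest − s) over sources s of rest; N(one piece) = 1:
  size 1 → [7]=1  [8]=1  [9]=1
  size 2 → [0,7]=1  [2,9]=1  [6,8]=1  [7,8]=2  [7,9]=2  [8,9]=2
  size 3 → [0,7,8]=3  [0,7,9]=3  [2,7,9]=3  [2,8,9]=3  [5,6,8]=1  [6,7,8]=3  [6,8,9]=3  [7,8,9]=6
  size 4 → [0,2,7,9]=6  [0,6,7,8]=6  [0,7,8,9]=12  [2,6,8,9]=6  [2,7,8,9]=12  [4,5,6,8]=1  [5,6,7,8]=4  [5,6,8,9]=4  [6,7,8,9]=12
  size 5 → [0,2,7,8,9]=30  [0,5,6,7,8]=10  [0,6,7,8,9]=30  [2,5,6,8,9]=10  [2,6,7,8,9]=30  [3,4,5,6,8]=1  [4,5,6,7,8]=5  [4,5,6,8,9]=5  [5,6,7,8,9]=20
  size 6 → [0,2,6,7,8,9]=90  [0,4,5,6,7,8]=15  [0,5,6,7,8,9]=60  [1,3,4,5,6,8]=1  [2,4,5,6,8,9]=15  [2,5,6,7,8,9]=60  [3,4,5,6,7,8]=6  [3,4,5,6,8,9]=6  [4,5,6,7,8,9]=30
  size 7 → [0,2,5,6,7,8,9]=210  [0,3,4,5,6,7,8]=21  [0,4,5,6,7,8,9]=105  [1,3,4,5,6,7,8]=7  [1,3,4,5,6,8,9]=7  [2,3,4,5,6,8,9]=21  [2,4,5,6,7,8,9]=105  [3,4,5,6,7,8,9]=42
  size 8 → [0,1,3,4,5,6,7,8]=28  [0,2,4,5,6,7,8,9]=420  [0,3,4,5,6,7,8,9]=168  [1,2,3,4,5,6,8,9]=28  [1,3,4,5,6,7,8,9]=56  [2,3,4,5,6,7,8,9]=168
  first=0(r) contributes 252
  first=1(q) contributes 756
  first=2(u) contributes 252
|[w]| = 1260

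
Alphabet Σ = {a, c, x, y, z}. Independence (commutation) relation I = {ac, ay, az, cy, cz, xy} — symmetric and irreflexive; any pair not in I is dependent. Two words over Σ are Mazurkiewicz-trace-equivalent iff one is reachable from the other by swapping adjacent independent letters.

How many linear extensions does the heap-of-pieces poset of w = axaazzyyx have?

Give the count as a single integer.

drop 0:a onto floor
drop 1:x onto {0:a}
drop 2:a onto {1:x}
drop 3:a onto {2:a}
drop 4:z onto {1:x}
drop 5:z onto {4:z}
drop 6:y onto {5:z}
drop 7:y onto {6:y}
drop 8:x onto {3:a, 5:z}
ground layer = {0:a}
drop-orders for the pieces not yet dropped (sum over which currently-grounded one goes next):
  1 to go: {7} 1  {8} 1
  2 to go: {3,8} 1  {6,7} 1  {7,8} 2
  3 to go: {2,3,8} 1  {3,7,8} 3  {6,7,8} 3
  4 to go: {2,3,7,8} 4  {3,6,7,8} 6  {5,6,7,8} 3
  5 to go: {2,3,6,7,8} 10  {3,5,6,7,8} 9  {4,5,6,7,8} 3
  6 to go: {2,3,5,6,7,8} 19  {3,4,5,6,7,8} 12
  7 to go: {2,3,4,5,6,7,8} 31
  if 0:a drops first: 31 orders

31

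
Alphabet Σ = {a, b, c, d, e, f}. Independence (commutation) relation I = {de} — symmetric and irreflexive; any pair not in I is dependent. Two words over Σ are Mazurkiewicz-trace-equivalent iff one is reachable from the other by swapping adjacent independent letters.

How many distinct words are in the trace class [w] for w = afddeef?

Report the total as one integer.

6

piece 0:a — minimal
piece 1:f rests on {0:a}
piece 2:d rests on {1:f}
piece 3:d rests on {2:d}
piece 4:e rests on {1:f}
piece 5:e rests on {4:e}
piece 6:f rests on {3:d, 5:e}
minimal pieces: {0:a}
ways to finish when only these pieces remain (= sum over removing one remaining piece with nothing left below it):
  1 left: {6}→1
  2 left: {3,6}→1  {5,6}→1
  3 left: {2,3,6}→1  {3,5,6}→2  {4,5,6}→1
  4 left: {2,3,5,6}→3  {3,4,5,6}→3
  5 left: {2,3,4,5,6}→6
  placing 0:a first → 6 extensions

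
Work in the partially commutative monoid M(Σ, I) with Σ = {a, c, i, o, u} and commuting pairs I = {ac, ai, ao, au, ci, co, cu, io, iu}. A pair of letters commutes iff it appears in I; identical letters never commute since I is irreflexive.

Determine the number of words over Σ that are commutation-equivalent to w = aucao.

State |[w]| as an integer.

30

#0=a has no predecessor
#1=u has no predecessor
#2=c has no predecessor
#3=a depends on [0:a]
#4=o depends on [1:u]
sources: [0:a, 1:u, 2:c]
N(rest) = Σ N(rest − s) over sources s of rest; N(one piece) = 1:
  size 1 → [2]=1  [3]=1  [4]=1
  size 2 → [0,3]=1  [1,4]=1  [2,3]=2  [2,4]=2  [3,4]=2
  size 3 → [0,2,3]=3  [0,3,4]=3  [1,2,4]=3  [1,3,4]=3  [2,3,4]=6
  first=0(a) contributes 12
  first=1(u) contributes 12
  first=2(c) contributes 6
|[w]| = 30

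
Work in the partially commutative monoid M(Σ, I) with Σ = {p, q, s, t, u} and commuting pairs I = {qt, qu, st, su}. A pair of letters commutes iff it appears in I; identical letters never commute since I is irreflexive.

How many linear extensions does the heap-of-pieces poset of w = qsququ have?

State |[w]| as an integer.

0(q) covers ∅
1(s) covers 0:q
2(q) covers 1:s
3(u) covers ∅
4(q) covers 2:q
5(u) covers 3:u
floor of heap: 0:q, 3:u
completions by unplaced set U, small U first (add the entries for U minus each lowest piece of U):
  |U|=1: {4}:1  {5}:1
  |U|=2: {2,4}:1  {3,5}:1  {4,5}:2
  |U|=3: {1,2,4}:1  {2,4,5}:3  {3,4,5}:3
  |U|=4: {0,1,2,4}:1  {1,2,4,5}:4  {2,3,4,5}:6
  start at 0(q): 10
  start at 3(u): 5
sum over floor = 15

15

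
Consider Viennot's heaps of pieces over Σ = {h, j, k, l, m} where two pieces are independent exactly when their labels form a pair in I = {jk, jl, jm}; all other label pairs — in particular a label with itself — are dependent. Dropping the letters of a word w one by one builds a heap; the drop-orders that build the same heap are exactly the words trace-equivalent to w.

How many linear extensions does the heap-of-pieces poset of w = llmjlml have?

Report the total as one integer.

drop 0:l onto floor
drop 1:l onto {0:l}
drop 2:m onto {1:l}
drop 3:j onto floor
drop 4:l onto {2:m}
drop 5:m onto {4:l}
drop 6:l onto {5:m}
ground layer = {0:l, 3:j}
drop-orders for the pieces not yet dropped (sum over which currently-grounded one goes next):
  1 to go: {3} 1  {6} 1
  2 to go: {3,6} 2  {5,6} 1
  3 to go: {3,5,6} 3  {4,5,6} 1
  4 to go: {2,4,5,6} 1  {3,4,5,6} 4
  5 to go: {1,2,4,5,6} 1  {2,3,4,5,6} 5
  if 0:l drops first: 6 orders
  if 3:j drops first: 1 orders
heap linearizations: 7

7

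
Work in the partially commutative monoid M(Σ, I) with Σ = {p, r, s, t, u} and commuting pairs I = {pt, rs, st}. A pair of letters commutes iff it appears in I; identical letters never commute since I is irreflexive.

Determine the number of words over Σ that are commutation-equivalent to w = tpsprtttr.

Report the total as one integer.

4

0(t) covers ∅
1(p) covers ∅
2(s) covers 1:p
3(p) covers 2:s
4(r) covers 0:t, 3:p
5(t) covers 4:r
6(t) covers 5:t
7(t) covers 6:t
8(r) covers 7:t
floor of heap: 0:t, 1:p
completions by unplaced set U, small U first (add the entries for U minus each lowest piece of U):
  |U|=1: {8}:1
  |U|=2: {7,8}:1
  |U|=3: {6,7,8}:1
  |U|=4: {5,6,7,8}:1
  |U|=5: {4,5,6,7,8}:1
  |U|=6: {0,4,5,6,7,8}:1  {3,4,5,6,7,8}:1
  |U|=7: {0,3,4,5,6,7,8}:2  {2,3,4,5,6,7,8}:1
  start at 0(t): 1
  start at 1(p): 3
sum over floor = 4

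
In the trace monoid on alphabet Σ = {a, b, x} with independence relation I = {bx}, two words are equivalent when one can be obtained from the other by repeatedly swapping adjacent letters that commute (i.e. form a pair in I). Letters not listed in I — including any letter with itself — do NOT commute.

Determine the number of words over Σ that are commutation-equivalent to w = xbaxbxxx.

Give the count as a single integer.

10

piece 0:x — minimal
piece 1:b — minimal
piece 2:a rests on {0:x, 1:b}
piece 3:x rests on {2:a}
piece 4:b rests on {2:a}
piece 5:x rests on {3:x}
piece 6:x rests on {5:x}
piece 7:x rests on {6:x}
minimal pieces: {0:x, 1:b}
ways to finish when only these pieces remain (= sum over removing one remaining piece with nothing left below it):
  1 left: {4}→1  {7}→1
  2 left: {4,7}→2  {6,7}→1
  3 left: {4,6,7}→3  {5,6,7}→1
  4 left: {3,5,6,7}→1  {4,5,6,7}→4
  5 left: {3,4,5,6,7}→5
  6 left: {2,3,4,5,6,7}→5
  placing 0:x first → 5 extensions
  placing 1:b first → 5 extensions
total linear extensions = 10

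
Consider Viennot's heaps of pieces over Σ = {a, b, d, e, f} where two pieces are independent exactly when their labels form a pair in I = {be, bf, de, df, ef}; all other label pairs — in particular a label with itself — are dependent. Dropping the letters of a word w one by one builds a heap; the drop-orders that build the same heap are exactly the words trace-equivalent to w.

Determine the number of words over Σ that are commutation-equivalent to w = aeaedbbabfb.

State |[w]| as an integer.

12

0(a) covers ∅
1(e) covers 0:a
2(a) covers 1:e
3(e) covers 2:a
4(d) covers 2:a
5(b) covers 4:d
6(b) covers 5:b
7(a) covers 3:e, 6:b
8(b) covers 7:a
9(f) covers 7:a
10(b) covers 8:b
floor of heap: 0:a
completions by unplaced set U, small U first (add the entries for U minus each lowest piece of U):
  |U|=1: {9}:1  {10}:1
  |U|=2: {8,10}:1  {9,10}:2
  |U|=3: {8,9,10}:3
  |U|=4: {7,8,9,10}:3
  |U|=5: {3,7,8,9,10}:3  {6,7,8,9,10}:3
  |U|=6: {3,6,7,8,9,10}:6  {5,6,7,8,9,10}:3
  |U|=7: {3,5,6,7,8,9,10}:9  {4,5,6,7,8,9,10}:3
  |U|=8: {3,4,5,6,7,8,9,10}:12
  |U|=9: {2,3,4,5,6,7,8,9,10}:12
  start at 0(a): 12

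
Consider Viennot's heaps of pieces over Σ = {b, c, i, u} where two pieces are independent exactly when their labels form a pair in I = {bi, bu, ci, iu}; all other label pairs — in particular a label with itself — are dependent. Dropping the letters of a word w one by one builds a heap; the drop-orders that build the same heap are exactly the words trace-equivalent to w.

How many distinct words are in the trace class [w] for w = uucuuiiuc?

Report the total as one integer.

36

drop 0:u onto floor
drop 1:u onto {0:u}
drop 2:c onto {1:u}
drop 3:u onto {2:c}
drop 4:u onto {3:u}
drop 5:i onto floor
drop 6:i onto {5:i}
drop 7:u onto {4:u}
drop 8:c onto {7:u}
ground layer = {0:u, 5:i}
drop-orders for the pieces not yet dropped (sum over which currently-grounded one goes next):
  1 to go: {6} 1  {8} 1
  2 to go: {5,6} 1  {6,8} 2  {7,8} 1
  3 to go: {4,7,8} 1  {5,6,8} 3  {6,7,8} 3
  4 to go: {3,4,7,8} 1  {4,6,7,8} 4  {5,6,7,8} 6
  5 to go: {2,3,4,7,8} 1  {3,4,6,7,8} 5  {4,5,6,7,8} 10
  6 to go: {1,2,3,4,7,8} 1  {2,3,4,6,7,8} 6  {3,4,5,6,7,8} 15
  7 to go: {0,1,2,3,4,7,8} 1  {1,2,3,4,6,7,8} 7  {2,3,4,5,6,7,8} 21
  if 0:u drops first: 28 orders
  if 5:i drops first: 8 orders
heap linearizations: 36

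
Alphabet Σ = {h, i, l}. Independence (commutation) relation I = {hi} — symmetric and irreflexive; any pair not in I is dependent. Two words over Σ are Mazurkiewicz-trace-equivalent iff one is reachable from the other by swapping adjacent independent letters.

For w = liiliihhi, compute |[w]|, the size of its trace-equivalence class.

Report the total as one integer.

10

0(l) covers ∅
1(i) covers 0:l
2(i) covers 1:i
3(l) covers 2:i
4(i) covers 3:l
5(i) covers 4:i
6(h) covers 3:l
7(h) covers 6:h
8(i) covers 5:i
floor of heap: 0:l
completions by unplaced set U, small U first (add the entries for U minus each lowest piece of U):
  |U|=1: {7}:1  {8}:1
  |U|=2: {5,8}:1  {6,7}:1  {7,8}:2
  |U|=3: {4,5,8}:1  {5,7,8}:3  {6,7,8}:3
  |U|=4: {4,5,7,8}:4  {5,6,7,8}:6
  |U|=5: {4,5,6,7,8}:10
  |U|=6: {3,4,5,6,7,8}:10
  |U|=7: {2,3,4,5,6,7,8}:10
  start at 0(l): 10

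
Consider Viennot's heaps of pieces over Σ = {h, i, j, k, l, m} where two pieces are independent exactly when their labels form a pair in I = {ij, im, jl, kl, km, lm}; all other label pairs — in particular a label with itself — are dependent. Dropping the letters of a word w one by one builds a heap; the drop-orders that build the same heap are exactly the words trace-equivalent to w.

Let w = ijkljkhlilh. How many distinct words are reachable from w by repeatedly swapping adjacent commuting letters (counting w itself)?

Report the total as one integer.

9

0(i) covers ∅
1(j) covers ∅
2(k) covers 0:i, 1:j
3(l) covers 0:i
4(j) covers 2:k
5(k) covers 4:j
6(h) covers 3:l, 5:k
7(l) covers 6:h
8(i) covers 7:l
9(l) covers 8:i
10(h) covers 9:l
floor of heap: 0:i, 1:j
completions by unplaced set U, small U first (add the entries for U minus each lowest piece of U):
  |U|=1: {10}:1
  |U|=2: {9,10}:1
  |U|=3: {8,9,10}:1
  |U|=4: {7,8,9,10}:1
  |U|=5: {6,7,8,9,10}:1
  |U|=6: {3,6,7,8,9,10}:1  {5,6,7,8,9,10}:1
  |U|=7: {3,5,6,7,8,9,10}:2  {4,5,6,7,8,9,10}:1
  |U|=8: {2,4,5,6,7,8,9,10}:1  {3,4,5,6,7,8,9,10}:3
  |U|=9: {1,2,4,5,6,7,8,9,10}:1  {2,3,4,5,6,7,8,9,10}:4
  start at 0(i): 5
  start at 1(j): 4
sum over floor = 9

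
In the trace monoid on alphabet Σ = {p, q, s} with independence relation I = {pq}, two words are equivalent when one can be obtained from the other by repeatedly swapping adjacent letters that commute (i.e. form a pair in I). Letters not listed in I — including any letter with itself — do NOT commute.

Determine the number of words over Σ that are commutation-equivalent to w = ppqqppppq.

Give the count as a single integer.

84

#0=p has no predecessor
#1=p depends on [0:p]
#2=q has no predecessor
#3=q depends on [2:q]
#4=p depends on [1:p]
#5=p depends on [4:p]
#6=p depends on [5:p]
#7=p depends on [6:p]
#8=q depends on [3:q]
sources: [0:p, 2:q]
N(rest) = Σ N(rest − s) over sources s of rest; N(one piece) = 1:
  size 1 → [7]=1  [8]=1
  size 2 → [3,8]=1  [6,7]=1  [7,8]=2
  size 3 → [2,3,8]=1  [3,7,8]=3  [5,6,7]=1  [6,7,8]=3
  size 4 → [2,3,7,8]=4  [3,6,7,8]=6  [4,5,6,7]=1  [5,6,7,8]=4
  size 5 → [1,4,5,6,7]=1  [2,3,6,7,8]=10  [3,5,6,7,8]=10  [4,5,6,7,8]=5
  size 6 → [0,1,4,5,6,7]=1  [1,4,5,6,7,8]=6  [2,3,5,6,7,8]=20  [3,4,5,6,7,8]=15
  size 7 → [0,1,4,5,6,7,8]=7  [1,3,4,5,6,7,8]=21  [2,3,4,5,6,7,8]=35
  first=0(p) contributes 56
  first=2(q) contributes 28
|[w]| = 84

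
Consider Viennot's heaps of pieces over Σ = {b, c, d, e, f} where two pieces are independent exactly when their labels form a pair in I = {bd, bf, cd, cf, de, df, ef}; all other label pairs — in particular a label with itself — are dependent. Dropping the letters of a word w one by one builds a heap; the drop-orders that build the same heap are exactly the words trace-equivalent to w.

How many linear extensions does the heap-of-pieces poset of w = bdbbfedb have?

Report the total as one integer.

168

0(b) covers ∅
1(d) covers ∅
2(b) covers 0:b
3(b) covers 2:b
4(f) covers ∅
5(e) covers 3:b
6(d) covers 1:d
7(b) covers 5:e
floor of heap: 0:b, 1:d, 4:f
completions by unplaced set U, small U first (add the entries for U minus each lowest piece of U):
  |U|=1: {4}:1  {6}:1  {7}:1
  |U|=2: {1,6}:1  {4,6}:2  {4,7}:2  {5,7}:1  {6,7}:2
  |U|=3: {1,4,6}:3  {1,6,7}:3  {3,5,7}:1  {4,5,7}:3  {4,6,7}:6  {5,6,7}:3
  |U|=4: {1,4,6,7}:12  {1,5,6,7}:6  {2,3,5,7}:1  {3,4,5,7}:4  {3,5,6,7}:4  {4,5,6,7}:12
  |U|=5: {0,2,3,5,7}:1  {1,3,5,6,7}:10  {1,4,5,6,7}:30  {2,3,4,5,7}:5  {2,3,5,6,7}:5  {3,4,5,6,7}:20
  |U|=6: {0,2,3,4,5,7}:6  {0,2,3,5,6,7}:6  {1,2,3,5,6,7}:15  {1,3,4,5,6,7}:60  {2,3,4,5,6,7}:30
  start at 0(b): 105
  start at 1(d): 42
  start at 4(f): 21
sum over floor = 168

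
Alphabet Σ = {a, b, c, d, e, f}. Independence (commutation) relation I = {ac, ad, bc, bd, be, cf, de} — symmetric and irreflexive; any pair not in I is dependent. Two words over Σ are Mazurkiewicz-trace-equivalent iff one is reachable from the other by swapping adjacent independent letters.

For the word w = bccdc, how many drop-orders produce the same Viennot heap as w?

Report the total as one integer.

5

#0=b has no predecessor
#1=c has no predecessor
#2=c depends on [1:c]
#3=d depends on [2:c]
#4=c depends on [3:d]
sources: [0:b, 1:c]
N(rest) = Σ N(rest − s) over sources s of rest; N(one piece) = 1:
  size 1 → [0]=1  [4]=1
  size 2 → [0,4]=2  [3,4]=1
  size 3 → [0,3,4]=3  [2,3,4]=1
  first=0(b) contributes 1
  first=1(c) contributes 4
|[w]| = 5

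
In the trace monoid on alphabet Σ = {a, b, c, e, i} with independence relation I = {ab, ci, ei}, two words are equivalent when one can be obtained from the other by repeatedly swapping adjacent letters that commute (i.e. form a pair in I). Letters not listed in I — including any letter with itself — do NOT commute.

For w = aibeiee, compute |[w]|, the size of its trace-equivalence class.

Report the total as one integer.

4

#0=a has no predecessor
#1=i depends on [0:a]
#2=b depends on [1:i]
#3=e depends on [2:b]
#4=i depends on [2:b]
#5=e depends on [3:e]
#6=e depends on [5:e]
sources: [0:a]
N(rest) = Σ N(rest − s) over sources s of rest; N(one piece) = 1:
  size 1 → [4]=1  [6]=1
  size 2 → [4,6]=2  [5,6]=1
  size 3 → [3,5,6]=1  [4,5,6]=3
  size 4 → [3,4,5,6]=4
  size 5 → [2,3,4,5,6]=4
  first=0(a) contributes 4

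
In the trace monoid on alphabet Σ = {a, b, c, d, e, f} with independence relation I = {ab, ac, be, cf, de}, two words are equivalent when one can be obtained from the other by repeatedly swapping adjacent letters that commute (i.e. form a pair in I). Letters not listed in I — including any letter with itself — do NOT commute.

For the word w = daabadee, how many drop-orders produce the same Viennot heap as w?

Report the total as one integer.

15

drop 0:d onto floor
drop 1:a onto {0:d}
drop 2:a onto {1:a}
drop 3:b onto {0:d}
drop 4:a onto {2:a}
drop 5:d onto {3:b, 4:a}
drop 6:e onto {4:a}
drop 7:e onto {6:e}
ground layer = {0:d}
drop-orders for the pieces not yet dropped (sum over which currently-grounded one goes next):
  1 to go: {5} 1  {7} 1
  2 to go: {3,5} 1  {5,7} 2  {6,7} 1
  3 to go: {3,5,7} 3  {5,6,7} 3
  4 to go: {3,5,6,7} 6  {4,5,6,7} 3
  5 to go: {2,4,5,6,7} 3  {3,4,5,6,7} 9
  6 to go: {1,2,4,5,6,7} 3  {2,3,4,5,6,7} 12
  if 0:d drops first: 15 orders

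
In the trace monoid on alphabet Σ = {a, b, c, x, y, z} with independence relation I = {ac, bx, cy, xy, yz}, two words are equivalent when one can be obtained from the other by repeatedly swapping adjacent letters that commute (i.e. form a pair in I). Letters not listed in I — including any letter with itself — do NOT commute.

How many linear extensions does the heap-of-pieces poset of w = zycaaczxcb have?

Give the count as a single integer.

16

#0=z has no predecessor
#1=y has no predecessor
#2=c depends on [0:z]
#3=a depends on [0:z, 1:y]
#4=a depends on [3:a]
#5=c depends on [2:c]
#6=z depends on [4:a, 5:c]
#7=x depends on [6:z]
#8=c depends on [7:x]
#9=b depends on [8:c]
sources: [0:z, 1:y]
N(rest) = Σ N(rest − s) over sources s of rest; N(one piece) = 1:
  size 1 → [9]=1
  size 2 → [8,9]=1
  size 3 → [7,8,9]=1
  size 4 → [6,7,8,9]=1
  size 5 → [4,6,7,8,9]=1  [5,6,7,8,9]=1
  size 6 → [2,5,6,7,8,9]=1  [3,4,6,7,8,9]=1  [4,5,6,7,8,9]=2
  size 7 → [1,3,4,6,7,8,9]=1  [2,4,5,6,7,8,9]=3  [3,4,5,6,7,8,9]=3
  size 8 → [1,3,4,5,6,7,8,9]=4  [2,3,4,5,6,7,8,9]=6
  first=0(z) contributes 10
  first=1(y) contributes 6
|[w]| = 16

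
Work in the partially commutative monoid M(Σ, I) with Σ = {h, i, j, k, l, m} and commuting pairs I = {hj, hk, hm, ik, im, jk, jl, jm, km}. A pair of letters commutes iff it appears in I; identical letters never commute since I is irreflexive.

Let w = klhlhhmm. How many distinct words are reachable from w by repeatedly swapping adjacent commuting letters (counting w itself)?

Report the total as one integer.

drop 0:k onto floor
drop 1:l onto {0:k}
drop 2:h onto {1:l}
drop 3:l onto {2:h}
drop 4:h onto {3:l}
drop 5:h onto {4:h}
drop 6:m onto {3:l}
drop 7:m onto {6:m}
ground layer = {0:k}
drop-orders for the pieces not yet dropped (sum over which currently-grounded one goes next):
  1 to go: {5} 1  {7} 1
  2 to go: {4,5} 1  {5,7} 2  {6,7} 1
  3 to go: {4,5,7} 3  {5,6,7} 3
  4 to go: {4,5,6,7} 6
  5 to go: {3,4,5,6,7} 6
  6 to go: {2,3,4,5,6,7} 6
  if 0:k drops first: 6 orders

6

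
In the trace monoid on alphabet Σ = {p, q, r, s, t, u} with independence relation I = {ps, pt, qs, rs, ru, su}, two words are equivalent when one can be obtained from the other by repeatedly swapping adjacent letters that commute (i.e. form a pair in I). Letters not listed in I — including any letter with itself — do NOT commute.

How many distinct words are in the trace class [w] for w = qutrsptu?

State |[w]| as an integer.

drop 0:q onto floor
drop 1:u onto {0:q}
drop 2:t onto {1:u}
drop 3:r onto {2:t}
drop 4:s onto {2:t}
drop 5:p onto {3:r}
drop 6:t onto {3:r, 4:s}
drop 7:u onto {5:p, 6:t}
ground layer = {0:q}
drop-orders for the pieces not yet dropped (sum over which currently-grounded one goes next):
  1 to go: {7} 1
  2 to go: {5,7} 1  {6,7} 1
  3 to go: {4,6,7} 1  {5,6,7} 2
  4 to go: {3,5,6,7} 2  {4,5,6,7} 3
  5 to go: {3,4,5,6,7} 5
  6 to go: {2,3,4,5,6,7} 5
  if 0:q drops first: 5 orders

5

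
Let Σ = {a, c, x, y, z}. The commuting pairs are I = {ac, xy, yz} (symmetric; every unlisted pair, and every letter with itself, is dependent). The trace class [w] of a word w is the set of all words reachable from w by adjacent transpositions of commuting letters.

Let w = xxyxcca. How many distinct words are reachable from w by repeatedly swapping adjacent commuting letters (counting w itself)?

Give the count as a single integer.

0(x) covers ∅
1(x) covers 0:x
2(y) covers ∅
3(x) covers 1:x
4(c) covers 2:y, 3:x
5(c) covers 4:c
6(a) covers 2:y, 3:x
floor of heap: 0:x, 2:y
completions by unplaced set U, small U first (add the entries for U minus each lowest piece of U):
  |U|=1: {5}:1  {6}:1
  |U|=2: {4,5}:1  {5,6}:2
  |U|=3: {4,5,6}:3
  |U|=4: {2,4,5,6}:3  {3,4,5,6}:3
  |U|=5: {1,3,4,5,6}:3  {2,3,4,5,6}:6
  start at 0(x): 9
  start at 2(y): 3
sum over floor = 12

12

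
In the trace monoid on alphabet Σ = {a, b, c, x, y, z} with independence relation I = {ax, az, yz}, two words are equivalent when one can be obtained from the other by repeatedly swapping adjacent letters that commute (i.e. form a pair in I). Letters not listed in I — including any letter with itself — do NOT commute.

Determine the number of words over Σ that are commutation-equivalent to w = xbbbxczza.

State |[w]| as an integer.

3

0(x) covers ∅
1(b) covers 0:x
2(b) covers 1:b
3(b) covers 2:b
4(x) covers 3:b
5(c) covers 4:x
6(z) covers 5:c
7(z) covers 6:z
8(a) covers 5:c
floor of heap: 0:x
completions by unplaced set U, small U first (add the entries for U minus each lowest piece of U):
  |U|=1: {7}:1  {8}:1
  |U|=2: {6,7}:1  {7,8}:2
  |U|=3: {6,7,8}:3
  |U|=4: {5,6,7,8}:3
  |U|=5: {4,5,6,7,8}:3
  |U|=6: {3,4,5,6,7,8}:3
  |U|=7: {2,3,4,5,6,7,8}:3
  start at 0(x): 3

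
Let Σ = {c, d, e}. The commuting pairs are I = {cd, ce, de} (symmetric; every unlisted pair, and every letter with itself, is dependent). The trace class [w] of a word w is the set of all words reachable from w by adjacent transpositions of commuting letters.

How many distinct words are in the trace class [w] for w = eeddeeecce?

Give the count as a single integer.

1260

0(e) covers ∅
1(e) covers 0:e
2(d) covers ∅
3(d) covers 2:d
4(e) covers 1:e
5(e) covers 4:e
6(e) covers 5:e
7(c) covers ∅
8(c) covers 7:c
9(e) covers 6:e
floor of heap: 0:e, 2:d, 7:c
completions by unplaced set U, small U first (add the entries for U minus each lowest piece of U):
  |U|=1: {3}:1  {8}:1  {9}:1
  |U|=2: {2,3}:1  {3,8}:2  {3,9}:2  {6,9}:1  {7,8}:1  {8,9}:2
  |U|=3: {2,3,8}:3  {2,3,9}:3  {3,6,9}:3  {3,7,8}:3  {3,8,9}:6  {5,6,9}:1  {6,8,9}:3  {7,8,9}:3
  |U|=4: {2,3,6,9}:6  {2,3,7,8}:6  {2,3,8,9}:12  {3,5,6,9}:4  {3,6,8,9}:12  {3,7,8,9}:12  {4,5,6,9}:1  {5,6,8,9}:4  {6,7,8,9}:6
  |U|=5: {1,4,5,6,9}:1  {2,3,5,6,9}:10  {2,3,6,8,9}:30  {2,3,7,8,9}:30  {3,4,5,6,9}:5  {3,5,6,8,9}:20  {3,6,7,8,9}:30  {4,5,6,8,9}:5  {5,6,7,8,9}:10
  |U|=6: {0,1,4,5,6,9}:1  {1,3,4,5,6,9}:6  {1,4,5,6,8,9}:6  {2,3,4,5,6,9}:15  {2,3,5,6,8,9}:60  {2,3,6,7,8,9}:90  {3,4,5,6,8,9}:30  {3,5,6,7,8,9}:60  {4,5,6,7,8,9}:15
  |U|=7: {0,1,3,4,5,6,9}:7  {0,1,4,5,6,8,9}:7  {1,2,3,4,5,6,9}:21  {1,3,4,5,6,8,9}:42  {1,4,5,6,7,8,9}:21  {2,3,4,5,6,8,9}:105  {2,3,5,6,7,8,9}:210  {3,4,5,6,7,8,9}:105
  |U|=8: {0,1,2,3,4,5,6,9}:28  {0,1,3,4,5,6,8,9}:56  {0,1,4,5,6,7,8,9}:28  {1,2,3,4,5,6,8,9}:168  {1,3,4,5,6,7,8,9}:168  {2,3,4,5,6,7,8,9}:420
  start at 0(e): 756
  start at 2(d): 252
  start at 7(c): 252
sum over floor = 1260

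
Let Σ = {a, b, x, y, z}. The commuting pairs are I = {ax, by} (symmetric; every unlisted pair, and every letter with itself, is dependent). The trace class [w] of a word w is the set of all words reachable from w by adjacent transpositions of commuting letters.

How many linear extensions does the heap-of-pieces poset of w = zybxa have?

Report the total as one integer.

drop 0:z onto floor
drop 1:y onto {0:z}
drop 2:b onto {0:z}
drop 3:x onto {1:y, 2:b}
drop 4:a onto {1:y, 2:b}
ground layer = {0:z}
drop-orders for the pieces not yet dropped (sum over which currently-grounded one goes next):
  1 to go: {3} 1  {4} 1
  2 to go: {3,4} 2
  3 to go: {1,3,4} 2  {2,3,4} 2
  if 0:z drops first: 4 orders

4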